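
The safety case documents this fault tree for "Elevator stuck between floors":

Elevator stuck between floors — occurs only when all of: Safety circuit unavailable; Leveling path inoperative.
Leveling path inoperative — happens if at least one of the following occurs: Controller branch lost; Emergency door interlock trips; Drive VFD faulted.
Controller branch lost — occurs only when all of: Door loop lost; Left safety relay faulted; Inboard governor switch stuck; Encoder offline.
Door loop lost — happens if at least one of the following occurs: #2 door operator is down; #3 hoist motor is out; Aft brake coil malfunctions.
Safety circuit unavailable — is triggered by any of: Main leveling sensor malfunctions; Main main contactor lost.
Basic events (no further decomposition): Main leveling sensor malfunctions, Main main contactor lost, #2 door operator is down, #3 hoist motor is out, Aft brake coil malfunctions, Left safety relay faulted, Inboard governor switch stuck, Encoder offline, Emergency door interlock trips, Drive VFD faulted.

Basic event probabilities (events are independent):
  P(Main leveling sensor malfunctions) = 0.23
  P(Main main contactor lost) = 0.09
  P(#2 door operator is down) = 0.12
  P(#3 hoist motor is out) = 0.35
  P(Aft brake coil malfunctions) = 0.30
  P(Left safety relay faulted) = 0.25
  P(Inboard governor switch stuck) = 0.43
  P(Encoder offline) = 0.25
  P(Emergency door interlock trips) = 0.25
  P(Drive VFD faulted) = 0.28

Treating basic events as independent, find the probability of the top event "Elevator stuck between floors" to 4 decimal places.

0.1403

P(Safety circuit unavailable) [OR] = 1 − (1−0.23) × (1−0.09) = 0.299300
P(Door loop lost) [OR] = 1 − (1−0.12) × (1−0.35) × (1−0.30) = 0.599600
P(Controller branch lost) [AND] = 0.599600 × 0.25 × 0.43 × 0.25 = 0.016114
P(Leveling path inoperative) [OR] = 1 − (1−0.016114) × (1−0.25) × (1−0.28) = 0.468702
P(Elevator stuck between floors) [AND] = 0.299300 × 0.468702 = 0.140283
Rounded to 4 decimal places: P(Elevator stuck between floors) ≈ 0.1403.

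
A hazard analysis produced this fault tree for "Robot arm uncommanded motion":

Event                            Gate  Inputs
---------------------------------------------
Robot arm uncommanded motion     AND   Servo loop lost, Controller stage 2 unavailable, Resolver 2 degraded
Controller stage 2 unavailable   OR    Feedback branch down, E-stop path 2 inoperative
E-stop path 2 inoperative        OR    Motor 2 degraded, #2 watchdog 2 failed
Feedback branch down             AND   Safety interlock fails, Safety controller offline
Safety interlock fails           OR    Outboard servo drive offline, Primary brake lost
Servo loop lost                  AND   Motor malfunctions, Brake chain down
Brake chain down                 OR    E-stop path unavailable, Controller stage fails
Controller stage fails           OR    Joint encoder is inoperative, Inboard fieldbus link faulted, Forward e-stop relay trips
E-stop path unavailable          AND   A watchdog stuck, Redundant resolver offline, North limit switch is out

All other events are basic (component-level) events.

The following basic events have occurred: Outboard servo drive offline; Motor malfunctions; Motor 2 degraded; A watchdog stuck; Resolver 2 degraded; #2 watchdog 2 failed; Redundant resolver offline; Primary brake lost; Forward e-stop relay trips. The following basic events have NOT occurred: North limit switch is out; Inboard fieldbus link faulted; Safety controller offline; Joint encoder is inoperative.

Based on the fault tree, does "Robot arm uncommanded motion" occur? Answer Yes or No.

E-stop path unavailable [AND]: A watchdog stuck=occurs, Redundant resolver offline=occurs, North limit switch is out=not → not all inputs occur → does not occur.
Controller stage fails [OR]: Joint encoder is inoperative=not, Inboard fieldbus link faulted=not, Forward e-stop relay trips=occurs → at least one input occurs → occurs.
Brake chain down [OR]: E-stop path unavailable=not, Controller stage fails=occurs → at least one input occurs → occurs.
Servo loop lost [AND]: Motor malfunctions=occurs, Brake chain down=occurs → all inputs occur → occurs.
Safety interlock fails [OR]: Outboard servo drive offline=occurs, Primary brake lost=occurs → at least one input occurs → occurs.
Feedback branch down [AND]: Safety interlock fails=occurs, Safety controller offline=not → not all inputs occur → does not occur.
E-stop path 2 inoperative [OR]: Motor 2 degraded=occurs, #2 watchdog 2 failed=occurs → at least one input occurs → occurs.
Controller stage 2 unavailable [OR]: Feedback branch down=not, E-stop path 2 inoperative=occurs → at least one input occurs → occurs.
Robot arm uncommanded motion [AND]: Servo loop lost=occurs, Controller stage 2 unavailable=occurs, Resolver 2 degraded=occurs → all inputs occur → occurs.

Yes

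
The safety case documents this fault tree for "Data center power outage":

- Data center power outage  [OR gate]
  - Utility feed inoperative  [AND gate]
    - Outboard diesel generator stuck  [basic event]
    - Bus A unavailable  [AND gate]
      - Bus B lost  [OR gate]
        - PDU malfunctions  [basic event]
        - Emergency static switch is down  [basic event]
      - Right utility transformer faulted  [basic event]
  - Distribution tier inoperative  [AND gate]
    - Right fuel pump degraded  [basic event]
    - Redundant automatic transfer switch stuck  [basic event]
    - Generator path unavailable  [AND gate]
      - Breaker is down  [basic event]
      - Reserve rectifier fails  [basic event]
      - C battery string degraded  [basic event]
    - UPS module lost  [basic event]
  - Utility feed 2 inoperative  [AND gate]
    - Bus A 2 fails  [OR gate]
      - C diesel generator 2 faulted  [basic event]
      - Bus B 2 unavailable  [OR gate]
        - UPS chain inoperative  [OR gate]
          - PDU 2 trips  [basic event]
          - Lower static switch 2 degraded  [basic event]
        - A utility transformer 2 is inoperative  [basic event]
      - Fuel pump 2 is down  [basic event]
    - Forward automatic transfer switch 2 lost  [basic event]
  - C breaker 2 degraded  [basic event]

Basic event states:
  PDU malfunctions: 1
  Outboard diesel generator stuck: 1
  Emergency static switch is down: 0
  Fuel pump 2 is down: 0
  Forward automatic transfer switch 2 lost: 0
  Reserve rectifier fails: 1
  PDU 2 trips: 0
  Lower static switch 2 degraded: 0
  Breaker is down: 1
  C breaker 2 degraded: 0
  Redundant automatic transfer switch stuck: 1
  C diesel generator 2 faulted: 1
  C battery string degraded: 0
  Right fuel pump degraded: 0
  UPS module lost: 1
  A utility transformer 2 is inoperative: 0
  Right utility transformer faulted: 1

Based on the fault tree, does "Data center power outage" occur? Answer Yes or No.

Bus B lost [OR]: PDU malfunctions=occurs, Emergency static switch is down=not → at least one input occurs → occurs.
Bus A unavailable [AND]: Bus B lost=occurs, Right utility transformer faulted=occurs → all inputs occur → occurs.
Utility feed inoperative [AND]: Outboard diesel generator stuck=occurs, Bus A unavailable=occurs → all inputs occur → occurs.
Generator path unavailable [AND]: Breaker is down=occurs, Reserve rectifier fails=occurs, C battery string degraded=not → not all inputs occur → does not occur.
Distribution tier inoperative [AND]: Right fuel pump degraded=not, Redundant automatic transfer switch stuck=occurs, Generator path unavailable=not, UPS module lost=occurs → not all inputs occur → does not occur.
UPS chain inoperative [OR]: PDU 2 trips=not, Lower static switch 2 degraded=not → no input occurs → does not occur.
Bus B 2 unavailable [OR]: UPS chain inoperative=not, A utility transformer 2 is inoperative=not → no input occurs → does not occur.
Bus A 2 fails [OR]: C diesel generator 2 faulted=occurs, Bus B 2 unavailable=not, Fuel pump 2 is down=not → at least one input occurs → occurs.
Utility feed 2 inoperative [AND]: Bus A 2 fails=occurs, Forward automatic transfer switch 2 lost=not → not all inputs occur → does not occur.
Data center power outage [OR]: Utility feed inoperative=occurs, Distribution tier inoperative=not, Utility feed 2 inoperative=not, C breaker 2 degraded=not → at least one input occurs → occurs.

Yes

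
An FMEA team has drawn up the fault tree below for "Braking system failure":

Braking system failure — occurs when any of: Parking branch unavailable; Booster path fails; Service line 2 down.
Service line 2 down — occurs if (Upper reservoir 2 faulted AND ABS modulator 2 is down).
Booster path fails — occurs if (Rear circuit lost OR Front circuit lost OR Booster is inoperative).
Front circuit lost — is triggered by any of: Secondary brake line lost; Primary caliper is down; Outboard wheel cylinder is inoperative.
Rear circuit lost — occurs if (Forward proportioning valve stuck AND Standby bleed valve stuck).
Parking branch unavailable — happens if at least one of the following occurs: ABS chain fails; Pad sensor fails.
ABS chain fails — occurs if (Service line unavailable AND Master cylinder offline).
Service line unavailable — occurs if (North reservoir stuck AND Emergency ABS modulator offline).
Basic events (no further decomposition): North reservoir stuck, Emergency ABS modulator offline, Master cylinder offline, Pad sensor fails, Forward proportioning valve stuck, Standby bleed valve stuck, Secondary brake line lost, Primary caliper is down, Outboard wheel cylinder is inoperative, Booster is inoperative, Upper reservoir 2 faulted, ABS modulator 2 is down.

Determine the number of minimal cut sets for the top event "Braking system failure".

8

Service line unavailable [AND]: one cut set from each child combined → 1 × 1 = 1 cut set(s).
ABS chain fails [AND]: one cut set from each child combined → 1 × 1 = 1 cut set(s).
Parking branch unavailable [OR]: union of children's cut sets → 2 cut set(s).
Rear circuit lost [AND]: one cut set from each child combined → 1 × 1 = 1 cut set(s).
Front circuit lost [OR]: union of children's cut sets → 3 cut set(s).
Booster path fails [OR]: union of children's cut sets → 5 cut set(s).
Service line 2 down [AND]: one cut set from each child combined → 1 × 1 = 1 cut set(s).
Braking system failure [OR]: union of children's cut sets → 8 cut set(s).
Minimal cut sets: {Emergency ABS modulator offline, Master cylinder offline, North reservoir stuck}; {Pad sensor fails}; {Forward proportioning valve stuck, Standby bleed valve stuck}; {Secondary brake line lost}; {Primary caliper is down}; {Outboard wheel cylinder is inoperative}; {Booster is inoperative}; {ABS modulator 2 is down, Upper reservoir 2 faulted}.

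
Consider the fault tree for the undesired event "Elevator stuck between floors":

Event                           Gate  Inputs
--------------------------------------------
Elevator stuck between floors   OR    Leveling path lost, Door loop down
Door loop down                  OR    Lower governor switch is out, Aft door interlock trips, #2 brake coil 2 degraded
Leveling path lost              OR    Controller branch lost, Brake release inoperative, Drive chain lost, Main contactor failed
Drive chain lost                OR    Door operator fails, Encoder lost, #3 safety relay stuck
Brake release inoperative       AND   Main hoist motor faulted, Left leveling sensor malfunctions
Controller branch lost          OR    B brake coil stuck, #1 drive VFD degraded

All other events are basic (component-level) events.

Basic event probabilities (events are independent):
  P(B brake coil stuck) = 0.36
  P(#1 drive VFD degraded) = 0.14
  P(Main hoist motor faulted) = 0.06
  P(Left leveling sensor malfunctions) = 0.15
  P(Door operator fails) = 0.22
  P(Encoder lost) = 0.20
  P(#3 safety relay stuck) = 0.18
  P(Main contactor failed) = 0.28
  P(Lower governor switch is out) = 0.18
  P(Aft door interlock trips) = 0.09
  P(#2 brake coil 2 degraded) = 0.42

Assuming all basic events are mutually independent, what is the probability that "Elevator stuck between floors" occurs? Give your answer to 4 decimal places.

0.9130

P(Controller branch lost) [OR] = 1 − (1−0.36) × (1−0.14) = 0.449600
P(Brake release inoperative) [AND] = 0.06 × 0.15 = 0.009000
P(Drive chain lost) [OR] = 1 − (1−0.22) × (1−0.20) × (1−0.18) = 0.488320
P(Leveling path lost) [OR] = 1 − (1−0.449600) × (1−0.009000) × (1−0.488320) × (1−0.28) = 0.799052
P(Door loop down) [OR] = 1 − (1−0.18) × (1−0.09) × (1−0.42) = 0.567204
P(Elevator stuck between floors) [OR] = 1 − (1−0.799052) × (1−0.567204) = 0.913031
Rounded to 4 decimal places: P(Elevator stuck between floors) ≈ 0.9130.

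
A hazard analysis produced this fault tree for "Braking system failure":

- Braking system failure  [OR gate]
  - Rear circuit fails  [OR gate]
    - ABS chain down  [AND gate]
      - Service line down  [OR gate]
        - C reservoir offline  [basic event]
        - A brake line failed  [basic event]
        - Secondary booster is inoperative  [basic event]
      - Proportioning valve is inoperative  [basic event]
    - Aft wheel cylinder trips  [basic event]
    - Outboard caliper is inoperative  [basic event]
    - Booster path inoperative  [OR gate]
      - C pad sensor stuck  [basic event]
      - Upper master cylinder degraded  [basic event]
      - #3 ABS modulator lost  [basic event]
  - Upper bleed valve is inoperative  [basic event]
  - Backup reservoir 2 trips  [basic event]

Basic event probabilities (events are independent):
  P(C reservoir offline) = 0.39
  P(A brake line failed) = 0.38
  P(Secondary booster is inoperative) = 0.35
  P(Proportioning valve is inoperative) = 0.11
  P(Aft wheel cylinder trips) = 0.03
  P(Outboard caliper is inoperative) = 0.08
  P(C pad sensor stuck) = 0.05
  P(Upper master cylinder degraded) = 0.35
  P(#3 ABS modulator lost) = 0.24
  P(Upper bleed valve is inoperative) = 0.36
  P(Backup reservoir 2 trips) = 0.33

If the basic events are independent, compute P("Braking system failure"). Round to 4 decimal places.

P(Service line down) [OR] = 1 − (1−0.39) × (1−0.38) × (1−0.35) = 0.754170
P(ABS chain down) [AND] = 0.754170 × 0.11 = 0.082959
P(Booster path inoperative) [OR] = 1 − (1−0.05) × (1−0.35) × (1−0.24) = 0.530700
P(Rear circuit fails) [OR] = 1 − (1−0.082959) × (1−0.03) × (1−0.08) × (1−0.530700) = 0.615940
P(Braking system failure) [OR] = 1 − (1−0.615940) × (1−0.36) × (1−0.33) = 0.835315
Rounded to 4 decimal places: P(Braking system failure) ≈ 0.8353.

0.8353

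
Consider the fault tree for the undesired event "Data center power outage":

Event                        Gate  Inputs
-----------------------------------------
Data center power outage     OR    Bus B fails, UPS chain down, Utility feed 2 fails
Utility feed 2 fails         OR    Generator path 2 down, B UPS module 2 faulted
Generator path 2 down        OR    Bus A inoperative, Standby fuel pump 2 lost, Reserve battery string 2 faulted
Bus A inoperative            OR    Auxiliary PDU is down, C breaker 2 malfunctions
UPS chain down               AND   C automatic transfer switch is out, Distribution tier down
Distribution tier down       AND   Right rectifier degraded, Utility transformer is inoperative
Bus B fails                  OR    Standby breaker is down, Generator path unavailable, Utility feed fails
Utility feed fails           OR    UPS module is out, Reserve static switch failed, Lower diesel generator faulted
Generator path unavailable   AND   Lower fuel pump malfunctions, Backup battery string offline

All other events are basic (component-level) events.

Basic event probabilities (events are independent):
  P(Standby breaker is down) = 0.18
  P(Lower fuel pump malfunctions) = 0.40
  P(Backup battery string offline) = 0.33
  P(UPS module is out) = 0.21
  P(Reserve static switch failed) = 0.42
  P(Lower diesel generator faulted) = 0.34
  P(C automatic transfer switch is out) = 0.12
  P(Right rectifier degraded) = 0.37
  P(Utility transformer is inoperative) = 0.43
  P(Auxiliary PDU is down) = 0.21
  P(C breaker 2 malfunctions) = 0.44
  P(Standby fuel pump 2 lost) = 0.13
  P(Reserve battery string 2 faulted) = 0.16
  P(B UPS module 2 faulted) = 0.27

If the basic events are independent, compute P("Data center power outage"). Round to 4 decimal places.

0.9502

P(Generator path unavailable) [AND] = 0.40 × 0.33 = 0.132000
P(Utility feed fails) [OR] = 1 − (1−0.21) × (1−0.42) × (1−0.34) = 0.697588
P(Bus B fails) [OR] = 1 − (1−0.18) × (1−0.132000) × (1−0.697588) = 0.784755
P(Distribution tier down) [AND] = 0.37 × 0.43 = 0.159100
P(UPS chain down) [AND] = 0.12 × 0.159100 = 0.019092
P(Bus A inoperative) [OR] = 1 − (1−0.21) × (1−0.44) = 0.557600
P(Generator path 2 down) [OR] = 1 − (1−0.557600) × (1−0.13) × (1−0.16) = 0.676694
P(Utility feed 2 fails) [OR] = 1 − (1−0.676694) × (1−0.27) = 0.763987
P(Data center power outage) [OR] = 1 − (1−0.784755) × (1−0.019092) × (1−0.763987) = 0.950169
Rounded to 4 decimal places: P(Data center power outage) ≈ 0.9502.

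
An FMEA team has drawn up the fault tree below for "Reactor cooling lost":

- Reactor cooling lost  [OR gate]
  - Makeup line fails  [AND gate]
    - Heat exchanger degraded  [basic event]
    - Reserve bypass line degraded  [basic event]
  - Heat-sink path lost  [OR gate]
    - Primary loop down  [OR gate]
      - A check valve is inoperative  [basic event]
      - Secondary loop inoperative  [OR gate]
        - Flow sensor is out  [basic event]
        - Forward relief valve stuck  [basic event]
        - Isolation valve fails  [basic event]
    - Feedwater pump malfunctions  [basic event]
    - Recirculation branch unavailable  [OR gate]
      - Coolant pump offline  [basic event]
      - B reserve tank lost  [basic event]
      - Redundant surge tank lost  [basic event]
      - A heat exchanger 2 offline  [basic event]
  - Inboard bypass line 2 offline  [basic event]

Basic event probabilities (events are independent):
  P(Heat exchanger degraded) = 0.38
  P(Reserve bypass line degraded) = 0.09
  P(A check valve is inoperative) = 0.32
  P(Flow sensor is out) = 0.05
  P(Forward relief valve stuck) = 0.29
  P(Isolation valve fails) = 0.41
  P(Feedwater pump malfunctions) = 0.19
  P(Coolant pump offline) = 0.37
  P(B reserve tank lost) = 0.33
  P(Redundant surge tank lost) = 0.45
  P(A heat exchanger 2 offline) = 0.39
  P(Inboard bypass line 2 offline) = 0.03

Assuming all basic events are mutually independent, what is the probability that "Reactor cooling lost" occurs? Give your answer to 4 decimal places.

0.9709

P(Makeup line fails) [AND] = 0.38 × 0.09 = 0.034200
P(Secondary loop inoperative) [OR] = 1 − (1−0.05) × (1−0.29) × (1−0.41) = 0.602045
P(Primary loop down) [OR] = 1 − (1−0.32) × (1−0.602045) = 0.729391
P(Recirculation branch unavailable) [OR] = 1 − (1−0.37) × (1−0.33) × (1−0.45) × (1−0.39) = 0.858385
P(Heat-sink path lost) [OR] = 1 − (1−0.729391) × (1−0.19) × (1−0.858385) = 0.968959
P(Reactor cooling lost) [OR] = 1 − (1−0.034200) × (1−0.968959) × (1−0.03) = 0.970920
Rounded to 4 decimal places: P(Reactor cooling lost) ≈ 0.9709.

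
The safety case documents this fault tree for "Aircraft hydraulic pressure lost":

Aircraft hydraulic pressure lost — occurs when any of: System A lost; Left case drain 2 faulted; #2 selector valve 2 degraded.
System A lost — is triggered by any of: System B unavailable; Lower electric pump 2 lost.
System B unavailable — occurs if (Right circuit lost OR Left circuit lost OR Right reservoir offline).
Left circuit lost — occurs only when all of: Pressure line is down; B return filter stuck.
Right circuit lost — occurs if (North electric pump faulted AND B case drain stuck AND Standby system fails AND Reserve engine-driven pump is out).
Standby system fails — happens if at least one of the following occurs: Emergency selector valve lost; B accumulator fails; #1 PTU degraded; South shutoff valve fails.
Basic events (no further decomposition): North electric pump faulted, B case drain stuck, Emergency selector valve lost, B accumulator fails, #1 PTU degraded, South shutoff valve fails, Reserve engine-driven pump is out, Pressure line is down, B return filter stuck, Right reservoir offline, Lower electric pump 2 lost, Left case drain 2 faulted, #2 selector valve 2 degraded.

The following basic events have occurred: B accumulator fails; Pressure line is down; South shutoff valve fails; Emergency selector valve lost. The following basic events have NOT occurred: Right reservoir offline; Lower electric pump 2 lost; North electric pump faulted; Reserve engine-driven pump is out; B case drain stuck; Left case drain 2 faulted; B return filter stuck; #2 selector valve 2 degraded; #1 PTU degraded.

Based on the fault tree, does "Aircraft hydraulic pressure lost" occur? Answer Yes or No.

Standby system fails [OR]: Emergency selector valve lost=occurs, B accumulator fails=occurs, #1 PTU degraded=not, South shutoff valve fails=occurs → at least one input occurs → occurs.
Right circuit lost [AND]: North electric pump faulted=not, B case drain stuck=not, Standby system fails=occurs, Reserve engine-driven pump is out=not → not all inputs occur → does not occur.
Left circuit lost [AND]: Pressure line is down=occurs, B return filter stuck=not → not all inputs occur → does not occur.
System B unavailable [OR]: Right circuit lost=not, Left circuit lost=not, Right reservoir offline=not → no input occurs → does not occur.
System A lost [OR]: System B unavailable=not, Lower electric pump 2 lost=not → no input occurs → does not occur.
Aircraft hydraulic pressure lost [OR]: System A lost=not, Left case drain 2 faulted=not, #2 selector valve 2 degraded=not → no input occurs → does not occur.

No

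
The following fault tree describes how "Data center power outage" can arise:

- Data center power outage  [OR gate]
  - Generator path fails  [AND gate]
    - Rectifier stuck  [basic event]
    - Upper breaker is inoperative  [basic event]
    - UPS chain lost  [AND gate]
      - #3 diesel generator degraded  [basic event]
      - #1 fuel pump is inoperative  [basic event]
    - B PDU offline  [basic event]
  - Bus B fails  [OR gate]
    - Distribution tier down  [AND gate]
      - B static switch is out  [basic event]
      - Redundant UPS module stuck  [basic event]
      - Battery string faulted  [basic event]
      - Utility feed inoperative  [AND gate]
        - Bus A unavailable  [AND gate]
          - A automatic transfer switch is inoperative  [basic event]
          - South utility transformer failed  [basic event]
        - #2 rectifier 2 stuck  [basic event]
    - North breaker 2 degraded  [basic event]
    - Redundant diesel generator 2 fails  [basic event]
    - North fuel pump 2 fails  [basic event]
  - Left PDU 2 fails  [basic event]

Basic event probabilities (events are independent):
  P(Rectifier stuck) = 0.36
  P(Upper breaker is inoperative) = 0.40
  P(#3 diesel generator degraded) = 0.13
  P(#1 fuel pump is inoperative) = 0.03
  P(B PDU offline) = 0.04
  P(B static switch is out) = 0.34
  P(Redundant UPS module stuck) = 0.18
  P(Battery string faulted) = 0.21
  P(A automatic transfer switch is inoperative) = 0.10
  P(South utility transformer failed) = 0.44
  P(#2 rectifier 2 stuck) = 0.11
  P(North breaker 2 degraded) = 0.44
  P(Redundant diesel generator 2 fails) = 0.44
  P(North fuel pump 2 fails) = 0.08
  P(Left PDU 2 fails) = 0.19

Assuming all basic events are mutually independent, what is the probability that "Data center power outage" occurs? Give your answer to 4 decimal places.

0.7663

P(UPS chain lost) [AND] = 0.13 × 0.03 = 0.003900
P(Generator path fails) [AND] = 0.36 × 0.40 × 0.003900 × 0.04 = 0.000022
P(Bus A unavailable) [AND] = 0.10 × 0.44 = 0.044000
P(Utility feed inoperative) [AND] = 0.044000 × 0.11 = 0.004840
P(Distribution tier down) [AND] = 0.34 × 0.18 × 0.21 × 0.004840 = 0.000062
P(Bus B fails) [OR] = 1 − (1−0.000062) × (1−0.44) × (1−0.44) × (1−0.08) = 0.711506
P(Data center power outage) [OR] = 1 − (1−0.000022) × (1−0.711506) × (1−0.19) = 0.766325
Rounded to 4 decimal places: P(Data center power outage) ≈ 0.7663.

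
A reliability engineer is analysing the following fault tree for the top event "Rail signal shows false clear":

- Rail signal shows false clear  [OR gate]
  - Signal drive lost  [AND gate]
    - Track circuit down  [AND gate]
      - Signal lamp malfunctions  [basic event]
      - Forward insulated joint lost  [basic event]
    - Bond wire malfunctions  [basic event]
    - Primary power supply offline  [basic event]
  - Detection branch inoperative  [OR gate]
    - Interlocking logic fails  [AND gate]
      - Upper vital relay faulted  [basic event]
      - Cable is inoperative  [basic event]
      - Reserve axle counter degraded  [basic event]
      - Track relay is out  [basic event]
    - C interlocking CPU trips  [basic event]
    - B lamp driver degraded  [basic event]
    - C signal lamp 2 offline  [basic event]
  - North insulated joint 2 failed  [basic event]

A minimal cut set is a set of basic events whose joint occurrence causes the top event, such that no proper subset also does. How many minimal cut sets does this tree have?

6

Track circuit down [AND]: one cut set from each child combined → 1 × 1 = 1 cut set(s).
Signal drive lost [AND]: one cut set from each child combined → 1 × 1 × 1 = 1 cut set(s).
Interlocking logic fails [AND]: one cut set from each child combined → 1 × 1 × 1 × 1 = 1 cut set(s).
Detection branch inoperative [OR]: union of children's cut sets → 4 cut set(s).
Rail signal shows false clear [OR]: union of children's cut sets → 6 cut set(s).
Minimal cut sets: {Bond wire malfunctions, Forward insulated joint lost, Primary power supply offline, Signal lamp malfunctions}; {Cable is inoperative, Reserve axle counter degraded, Track relay is out, Upper vital relay faulted}; {C interlocking CPU trips}; {B lamp driver degraded}; {C signal lamp 2 offline}; {North insulated joint 2 failed}.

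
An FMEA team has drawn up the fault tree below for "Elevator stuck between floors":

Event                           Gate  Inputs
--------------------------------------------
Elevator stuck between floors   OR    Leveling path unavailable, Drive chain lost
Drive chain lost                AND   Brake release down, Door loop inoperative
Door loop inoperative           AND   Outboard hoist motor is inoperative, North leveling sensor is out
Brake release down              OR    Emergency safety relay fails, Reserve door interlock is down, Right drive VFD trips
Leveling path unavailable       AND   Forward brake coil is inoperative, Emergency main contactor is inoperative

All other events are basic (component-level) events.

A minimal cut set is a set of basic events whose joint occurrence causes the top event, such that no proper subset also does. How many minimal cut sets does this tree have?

4

Leveling path unavailable [AND]: one cut set from each child combined → 1 × 1 = 1 cut set(s).
Brake release down [OR]: union of children's cut sets → 3 cut set(s).
Door loop inoperative [AND]: one cut set from each child combined → 1 × 1 = 1 cut set(s).
Drive chain lost [AND]: one cut set from each child combined → 3 × 1 = 3 cut set(s).
Elevator stuck between floors [OR]: union of children's cut sets → 4 cut set(s).
Minimal cut sets: {Emergency main contactor is inoperative, Forward brake coil is inoperative}; {Emergency safety relay fails, North leveling sensor is out, Outboard hoist motor is inoperative}; {North leveling sensor is out, Outboard hoist motor is inoperative, Reserve door interlock is down}; {North leveling sensor is out, Outboard hoist motor is inoperative, Right drive VFD trips}.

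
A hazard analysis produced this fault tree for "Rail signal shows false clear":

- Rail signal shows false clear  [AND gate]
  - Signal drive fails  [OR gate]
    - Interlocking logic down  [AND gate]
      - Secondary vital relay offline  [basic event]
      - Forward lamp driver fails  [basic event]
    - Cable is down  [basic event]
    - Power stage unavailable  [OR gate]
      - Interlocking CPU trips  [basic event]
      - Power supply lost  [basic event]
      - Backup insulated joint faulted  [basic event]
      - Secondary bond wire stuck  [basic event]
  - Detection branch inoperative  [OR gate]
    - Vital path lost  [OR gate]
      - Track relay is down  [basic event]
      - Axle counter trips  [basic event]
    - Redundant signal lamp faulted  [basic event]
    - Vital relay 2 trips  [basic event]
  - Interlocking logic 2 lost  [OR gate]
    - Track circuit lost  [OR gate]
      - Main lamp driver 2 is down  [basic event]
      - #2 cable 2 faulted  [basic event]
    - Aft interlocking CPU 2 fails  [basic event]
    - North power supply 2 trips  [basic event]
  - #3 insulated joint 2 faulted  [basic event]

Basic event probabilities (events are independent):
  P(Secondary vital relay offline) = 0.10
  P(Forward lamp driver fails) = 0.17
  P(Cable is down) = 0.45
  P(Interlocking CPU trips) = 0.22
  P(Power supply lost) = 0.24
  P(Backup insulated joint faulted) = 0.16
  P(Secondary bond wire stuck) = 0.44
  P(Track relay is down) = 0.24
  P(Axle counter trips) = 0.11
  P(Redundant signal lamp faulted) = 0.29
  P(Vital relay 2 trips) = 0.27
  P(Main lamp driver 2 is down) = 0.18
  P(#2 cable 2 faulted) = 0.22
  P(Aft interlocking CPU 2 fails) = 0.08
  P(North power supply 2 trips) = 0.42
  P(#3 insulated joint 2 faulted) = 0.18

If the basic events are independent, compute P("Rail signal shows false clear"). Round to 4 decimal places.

0.0654

P(Interlocking logic down) [AND] = 0.10 × 0.17 = 0.017000
P(Power stage unavailable) [OR] = 1 − (1−0.22) × (1−0.24) × (1−0.16) × (1−0.44) = 0.721147
P(Signal drive fails) [OR] = 1 − (1−0.017000) × (1−0.45) × (1−0.721147) = 0.849238
P(Vital path lost) [OR] = 1 − (1−0.24) × (1−0.11) = 0.323600
P(Detection branch inoperative) [OR] = 1 − (1−0.323600) × (1−0.29) × (1−0.27) = 0.649422
P(Track circuit lost) [OR] = 1 − (1−0.18) × (1−0.22) = 0.360400
P(Interlocking logic 2 lost) [OR] = 1 − (1−0.360400) × (1−0.08) × (1−0.42) = 0.658709
P(Rail signal shows false clear) [AND] = 0.849238 × 0.649422 × 0.658709 × 0.18 = 0.065392
Rounded to 4 decimal places: P(Rail signal shows false clear) ≈ 0.0654.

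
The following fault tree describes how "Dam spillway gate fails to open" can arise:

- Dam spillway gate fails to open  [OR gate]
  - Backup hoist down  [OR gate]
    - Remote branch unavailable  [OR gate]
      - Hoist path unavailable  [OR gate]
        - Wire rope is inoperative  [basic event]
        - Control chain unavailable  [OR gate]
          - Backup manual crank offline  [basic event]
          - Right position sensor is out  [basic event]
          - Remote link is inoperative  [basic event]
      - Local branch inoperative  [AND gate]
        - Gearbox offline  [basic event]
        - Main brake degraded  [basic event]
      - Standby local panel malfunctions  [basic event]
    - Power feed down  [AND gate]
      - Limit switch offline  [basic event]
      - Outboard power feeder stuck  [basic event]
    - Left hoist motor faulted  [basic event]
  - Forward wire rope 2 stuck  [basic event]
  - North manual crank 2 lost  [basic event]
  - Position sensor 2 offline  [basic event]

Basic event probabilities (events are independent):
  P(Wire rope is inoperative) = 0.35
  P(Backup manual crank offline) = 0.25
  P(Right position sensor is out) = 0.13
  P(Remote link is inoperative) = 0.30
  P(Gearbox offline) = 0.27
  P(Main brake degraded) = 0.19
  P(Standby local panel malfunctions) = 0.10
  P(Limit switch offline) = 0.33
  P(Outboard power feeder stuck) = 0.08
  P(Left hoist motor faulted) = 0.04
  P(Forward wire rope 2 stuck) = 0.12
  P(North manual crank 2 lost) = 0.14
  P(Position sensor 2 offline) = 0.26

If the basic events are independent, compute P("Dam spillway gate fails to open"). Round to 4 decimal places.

P(Control chain unavailable) [OR] = 1 − (1−0.25) × (1−0.13) × (1−0.30) = 0.543250
P(Hoist path unavailable) [OR] = 1 − (1−0.35) × (1−0.543250) = 0.703113
P(Local branch inoperative) [AND] = 0.27 × 0.19 = 0.051300
P(Remote branch unavailable) [OR] = 1 − (1−0.703113) × (1−0.051300) × (1−0.10) = 0.746509
P(Power feed down) [AND] = 0.33 × 0.08 = 0.026400
P(Backup hoist down) [OR] = 1 − (1−0.746509) × (1−0.026400) × (1−0.04) = 0.763073
P(Dam spillway gate fails to open) [OR] = 1 − (1−0.763073) × (1−0.12) × (1−0.14) × (1−0.26) = 0.867313
Rounded to 4 decimal places: P(Dam spillway gate fails to open) ≈ 0.8673.

0.8673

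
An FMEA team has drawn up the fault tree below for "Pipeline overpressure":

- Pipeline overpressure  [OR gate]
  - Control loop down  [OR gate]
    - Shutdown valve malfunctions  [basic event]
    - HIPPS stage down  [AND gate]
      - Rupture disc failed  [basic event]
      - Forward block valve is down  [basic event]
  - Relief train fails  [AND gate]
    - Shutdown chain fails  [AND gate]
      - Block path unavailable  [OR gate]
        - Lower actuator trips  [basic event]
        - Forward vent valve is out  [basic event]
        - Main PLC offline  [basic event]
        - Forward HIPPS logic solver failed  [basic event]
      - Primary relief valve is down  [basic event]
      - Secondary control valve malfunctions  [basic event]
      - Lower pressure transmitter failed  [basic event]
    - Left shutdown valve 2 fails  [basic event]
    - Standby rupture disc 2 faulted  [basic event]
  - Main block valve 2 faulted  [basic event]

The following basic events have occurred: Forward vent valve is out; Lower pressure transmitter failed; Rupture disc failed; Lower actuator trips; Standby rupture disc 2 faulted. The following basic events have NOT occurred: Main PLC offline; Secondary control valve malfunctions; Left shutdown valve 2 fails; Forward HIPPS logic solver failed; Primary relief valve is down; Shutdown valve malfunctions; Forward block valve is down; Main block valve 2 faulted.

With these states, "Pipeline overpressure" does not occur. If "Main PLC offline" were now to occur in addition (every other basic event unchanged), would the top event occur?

Counterfactual: set "Main PLC offline" to occurred.
HIPPS stage down [AND]: Rupture disc failed=occurs, Forward block valve is down=not → not all inputs occur → does not occur.
Control loop down [OR]: Shutdown valve malfunctions=not, HIPPS stage down=not → no input occurs → does not occur.
Block path unavailable [OR]: Lower actuator trips=occurs, Forward vent valve is out=occurs, Main PLC offline=occurs, Forward HIPPS logic solver failed=not → at least one input occurs → occurs.
Shutdown chain fails [AND]: Block path unavailable=occurs, Primary relief valve is down=not, Secondary control valve malfunctions=not, Lower pressure transmitter failed=occurs → not all inputs occur → does not occur.
Relief train fails [AND]: Shutdown chain fails=not, Left shutdown valve 2 fails=not, Standby rupture disc 2 faulted=occurs → not all inputs occur → does not occur.
Pipeline overpressure [OR]: Control loop down=not, Relief train fails=not, Main block valve 2 faulted=not → no input occurs → does not occur.

No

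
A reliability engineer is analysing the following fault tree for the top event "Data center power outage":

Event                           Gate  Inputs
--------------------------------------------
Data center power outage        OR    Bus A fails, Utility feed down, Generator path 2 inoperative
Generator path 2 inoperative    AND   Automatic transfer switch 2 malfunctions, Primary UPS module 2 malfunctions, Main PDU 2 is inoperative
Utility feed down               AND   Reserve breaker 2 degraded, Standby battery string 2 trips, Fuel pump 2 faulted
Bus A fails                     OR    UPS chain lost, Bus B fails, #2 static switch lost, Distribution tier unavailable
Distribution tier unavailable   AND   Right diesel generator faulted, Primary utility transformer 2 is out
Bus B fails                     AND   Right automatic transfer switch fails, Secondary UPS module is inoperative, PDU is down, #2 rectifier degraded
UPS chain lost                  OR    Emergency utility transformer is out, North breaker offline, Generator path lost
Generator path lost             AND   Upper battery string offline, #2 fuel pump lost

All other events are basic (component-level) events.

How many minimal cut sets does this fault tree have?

Generator path lost [AND]: one cut set from each child combined → 1 × 1 = 1 cut set(s).
UPS chain lost [OR]: union of children's cut sets → 3 cut set(s).
Bus B fails [AND]: one cut set from each child combined → 1 × 1 × 1 × 1 = 1 cut set(s).
Distribution tier unavailable [AND]: one cut set from each child combined → 1 × 1 = 1 cut set(s).
Bus A fails [OR]: union of children's cut sets → 6 cut set(s).
Utility feed down [AND]: one cut set from each child combined → 1 × 1 × 1 = 1 cut set(s).
Generator path 2 inoperative [AND]: one cut set from each child combined → 1 × 1 × 1 = 1 cut set(s).
Data center power outage [OR]: union of children's cut sets → 8 cut set(s).
Minimal cut sets: {Emergency utility transformer is out}; {North breaker offline}; {#2 fuel pump lost, Upper battery string offline}; {#2 rectifier degraded, PDU is down, Right automatic transfer switch fails, Secondary UPS module is inoperative}; {#2 static switch lost}; {Primary utility transformer 2 is out, Right diesel generator faulted}; {Fuel pump 2 faulted, Reserve breaker 2 degraded, Standby battery string 2 trips}; {Automatic transfer switch 2 malfunctions, Main PDU 2 is inoperative, Primary UPS module 2 malfunctions}.

8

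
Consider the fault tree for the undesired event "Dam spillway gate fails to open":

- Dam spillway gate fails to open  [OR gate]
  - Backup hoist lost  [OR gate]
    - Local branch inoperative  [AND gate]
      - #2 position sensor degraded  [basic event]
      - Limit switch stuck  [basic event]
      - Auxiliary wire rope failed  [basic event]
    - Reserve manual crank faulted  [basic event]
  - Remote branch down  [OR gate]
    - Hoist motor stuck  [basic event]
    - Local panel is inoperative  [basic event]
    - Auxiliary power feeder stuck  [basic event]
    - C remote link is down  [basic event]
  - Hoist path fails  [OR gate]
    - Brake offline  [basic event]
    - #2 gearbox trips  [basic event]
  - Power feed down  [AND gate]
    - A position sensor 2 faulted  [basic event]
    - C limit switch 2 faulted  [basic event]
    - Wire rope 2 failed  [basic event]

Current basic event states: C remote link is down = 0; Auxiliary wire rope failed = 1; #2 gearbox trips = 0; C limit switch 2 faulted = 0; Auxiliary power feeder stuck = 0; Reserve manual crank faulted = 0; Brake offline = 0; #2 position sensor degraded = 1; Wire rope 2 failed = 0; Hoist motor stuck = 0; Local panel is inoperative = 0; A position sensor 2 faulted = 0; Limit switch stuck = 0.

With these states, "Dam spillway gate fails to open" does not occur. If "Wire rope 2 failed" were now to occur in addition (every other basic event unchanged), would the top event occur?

No

Counterfactual: set "Wire rope 2 failed" to occurred.
Local branch inoperative [AND]: #2 position sensor degraded=occurs, Limit switch stuck=not, Auxiliary wire rope failed=occurs → not all inputs occur → does not occur.
Backup hoist lost [OR]: Local branch inoperative=not, Reserve manual crank faulted=not → no input occurs → does not occur.
Remote branch down [OR]: Hoist motor stuck=not, Local panel is inoperative=not, Auxiliary power feeder stuck=not, C remote link is down=not → no input occurs → does not occur.
Hoist path fails [OR]: Brake offline=not, #2 gearbox trips=not → no input occurs → does not occur.
Power feed down [AND]: A position sensor 2 faulted=not, C limit switch 2 faulted=not, Wire rope 2 failed=occurs → not all inputs occur → does not occur.
Dam spillway gate fails to open [OR]: Backup hoist lost=not, Remote branch down=not, Hoist path fails=not, Power feed down=not → no input occurs → does not occur.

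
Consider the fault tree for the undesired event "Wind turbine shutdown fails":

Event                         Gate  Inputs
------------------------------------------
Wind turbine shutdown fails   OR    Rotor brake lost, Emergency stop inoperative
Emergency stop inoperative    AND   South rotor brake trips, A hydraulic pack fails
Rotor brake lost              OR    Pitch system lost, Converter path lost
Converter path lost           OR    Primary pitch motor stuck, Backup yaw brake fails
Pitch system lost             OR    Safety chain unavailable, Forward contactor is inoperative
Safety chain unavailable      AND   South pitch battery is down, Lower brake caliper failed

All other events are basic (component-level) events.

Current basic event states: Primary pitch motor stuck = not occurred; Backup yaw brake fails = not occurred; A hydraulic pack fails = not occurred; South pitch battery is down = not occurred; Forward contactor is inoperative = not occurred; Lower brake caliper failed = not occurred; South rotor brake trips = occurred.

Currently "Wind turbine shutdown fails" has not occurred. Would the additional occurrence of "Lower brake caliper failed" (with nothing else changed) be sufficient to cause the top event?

Counterfactual: set "Lower brake caliper failed" to occurred.
Safety chain unavailable [AND]: South pitch battery is down=not, Lower brake caliper failed=occurs → not all inputs occur → does not occur.
Pitch system lost [OR]: Safety chain unavailable=not, Forward contactor is inoperative=not → no input occurs → does not occur.
Converter path lost [OR]: Primary pitch motor stuck=not, Backup yaw brake fails=not → no input occurs → does not occur.
Rotor brake lost [OR]: Pitch system lost=not, Converter path lost=not → no input occurs → does not occur.
Emergency stop inoperative [AND]: South rotor brake trips=occurs, A hydraulic pack fails=not → not all inputs occur → does not occur.
Wind turbine shutdown fails [OR]: Rotor brake lost=not, Emergency stop inoperative=not → no input occurs → does not occur.

No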